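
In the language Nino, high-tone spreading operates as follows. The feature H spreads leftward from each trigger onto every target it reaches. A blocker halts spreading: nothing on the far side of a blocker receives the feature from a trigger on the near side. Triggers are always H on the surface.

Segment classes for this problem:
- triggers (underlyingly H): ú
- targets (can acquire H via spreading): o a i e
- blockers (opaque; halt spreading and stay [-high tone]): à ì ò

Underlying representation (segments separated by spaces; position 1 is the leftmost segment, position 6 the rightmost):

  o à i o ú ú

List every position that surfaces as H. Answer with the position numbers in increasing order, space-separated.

3 4 5 6

From /ú/ at 5 leftward: 4 /o/ → H; 3 /i/ → H; 2 /à/ blocks.
From /ú/ at 6 leftward: 5 /ú/ is itself a trigger — this domain ends here.
Target with no active source: position 1 stays [-high tone].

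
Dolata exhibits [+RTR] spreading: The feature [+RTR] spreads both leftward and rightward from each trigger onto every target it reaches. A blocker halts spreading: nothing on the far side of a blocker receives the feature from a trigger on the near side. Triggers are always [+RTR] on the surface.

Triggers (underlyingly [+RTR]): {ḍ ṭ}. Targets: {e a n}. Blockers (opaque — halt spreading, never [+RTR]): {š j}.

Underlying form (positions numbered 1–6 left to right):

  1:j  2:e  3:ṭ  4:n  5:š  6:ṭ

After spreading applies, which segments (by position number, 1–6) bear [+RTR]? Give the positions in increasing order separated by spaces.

2 3 4 6

From /ṭ/ at 3 rightward: 4 /n/ → [+RTR]; 5 /š/ blocks.
From /ṭ/ at 3 leftward: 2 /e/ → [+RTR]; 1 /j/ blocks.
From /ṭ/ at 6 rightward: word edge.
From /ṭ/ at 6 leftward: 5 /š/ blocks.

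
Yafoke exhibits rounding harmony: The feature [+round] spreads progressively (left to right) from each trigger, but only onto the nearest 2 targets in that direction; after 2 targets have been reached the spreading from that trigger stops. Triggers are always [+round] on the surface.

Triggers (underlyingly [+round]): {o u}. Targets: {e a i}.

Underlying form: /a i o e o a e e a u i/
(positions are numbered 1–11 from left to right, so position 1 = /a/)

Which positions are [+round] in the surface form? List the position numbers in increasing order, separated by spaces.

From /o/ at 3 rightward: 4 /e/ → [+round]; 5 /o/ is itself a trigger — this domain ends here.
From /o/ at 5 rightward: 6 /a/ → [+round]; 7 /e/ → [+round]; bound reached.
From /u/ at 10 rightward: 11 /i/ → [+round]; word edge.
Targets with no active source: positions 1 2 8 9 stay [-round].

3 4 5 6 7 10 11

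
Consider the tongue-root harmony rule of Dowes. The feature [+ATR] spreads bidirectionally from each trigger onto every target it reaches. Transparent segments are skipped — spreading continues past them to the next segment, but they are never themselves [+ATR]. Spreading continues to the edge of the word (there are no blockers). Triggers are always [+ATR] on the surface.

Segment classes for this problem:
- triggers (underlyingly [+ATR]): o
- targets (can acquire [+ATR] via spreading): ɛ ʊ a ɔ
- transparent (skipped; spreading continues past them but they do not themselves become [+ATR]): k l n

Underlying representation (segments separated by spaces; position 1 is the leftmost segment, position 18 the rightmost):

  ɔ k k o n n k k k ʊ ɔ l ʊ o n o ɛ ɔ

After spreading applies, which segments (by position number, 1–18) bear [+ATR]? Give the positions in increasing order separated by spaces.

From /o/ at 4 rightward: 5 /n/ transparent; 6 /n/ transparent; 7 /k/ transparent; 8 /k/ transparent; 9 /k/ transparent; 10 /ʊ/ → [+ATR]; 11 /ɔ/ → [+ATR]; 12 /l/ transparent; 13 /ʊ/ → [+ATR]; 14 /o/ is itself a trigger — this domain ends here.
From /o/ at 4 leftward: 3 /k/ transparent; 2 /k/ transparent; 1 /ɔ/ → [+ATR]; word edge.
From /o/ at 14 rightward: 15 /n/ transparent; 16 /o/ is itself a trigger — this domain ends here.
From /o/ at 14 leftward: 13 /ʊ/ → [+ATR]; 12 /l/ transparent; 11 /ɔ/ → [+ATR]; 10 /ʊ/ → [+ATR]; 9 /k/ transparent; 8 /k/ transparent; 7 /k/ transparent; 6 /n/ transparent; 5 /n/ transparent; 4 /o/ is itself a trigger — this domain ends here.
From /o/ at 16 rightward: 17 /ɛ/ → [+ATR]; 18 /ɔ/ → [+ATR]; word edge.
From /o/ at 16 leftward: 15 /n/ transparent; 14 /o/ is itself a trigger — this domain ends here.

1 4 10 11 13 14 16 17 18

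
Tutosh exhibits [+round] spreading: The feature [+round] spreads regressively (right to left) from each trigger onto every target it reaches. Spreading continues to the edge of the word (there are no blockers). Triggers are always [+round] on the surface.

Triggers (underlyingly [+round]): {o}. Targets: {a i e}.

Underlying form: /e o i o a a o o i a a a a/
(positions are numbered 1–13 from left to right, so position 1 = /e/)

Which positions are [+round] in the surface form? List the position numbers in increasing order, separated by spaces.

From /o/ at 2 leftward: 1 /e/ → [+round]; word edge.
From /o/ at 4 leftward: 3 /i/ → [+round]; 2 /o/ is itself a trigger — this domain ends here.
From /o/ at 7 leftward: 6 /a/ → [+round]; 5 /a/ → [+round]; 4 /o/ is itself a trigger — this domain ends here.
From /o/ at 8 leftward: 7 /o/ is itself a trigger — this domain ends here.
Targets with no active source: positions 9 10 11 12 13 stay [-round].

1 2 3 4 5 6 7 8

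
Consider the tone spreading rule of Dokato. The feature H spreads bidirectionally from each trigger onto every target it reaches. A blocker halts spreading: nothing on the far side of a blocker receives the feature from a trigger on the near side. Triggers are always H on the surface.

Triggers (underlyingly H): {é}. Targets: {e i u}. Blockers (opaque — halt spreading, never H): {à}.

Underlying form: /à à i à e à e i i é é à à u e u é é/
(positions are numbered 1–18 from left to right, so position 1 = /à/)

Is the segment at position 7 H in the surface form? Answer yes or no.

From /é/ at 10 rightward: 11 /é/ is itself a trigger — this domain ends here.
From /é/ at 10 leftward: 9 /i/ → H; 8 /i/ → H; 7 /e/ → H; 6 /à/ blocks.
From /é/ at 11 rightward: 12 /à/ blocks.
From /é/ at 11 leftward: 10 /é/ is itself a trigger — this domain ends here.
From /é/ at 17 rightward: 18 /é/ is itself a trigger — this domain ends here.
From /é/ at 17 leftward: 16 /u/ → H; 15 /e/ → H; 14 /u/ → H; 13 /à/ blocks.
From /é/ at 18 rightward: word edge.
From /é/ at 18 leftward: 17 /é/ is itself a trigger — this domain ends here.
Targets with no active source: positions 3 5 stay [-high tone].
H positions on the surface: 7 8 9 10 11 14 15 16 17 18.

yes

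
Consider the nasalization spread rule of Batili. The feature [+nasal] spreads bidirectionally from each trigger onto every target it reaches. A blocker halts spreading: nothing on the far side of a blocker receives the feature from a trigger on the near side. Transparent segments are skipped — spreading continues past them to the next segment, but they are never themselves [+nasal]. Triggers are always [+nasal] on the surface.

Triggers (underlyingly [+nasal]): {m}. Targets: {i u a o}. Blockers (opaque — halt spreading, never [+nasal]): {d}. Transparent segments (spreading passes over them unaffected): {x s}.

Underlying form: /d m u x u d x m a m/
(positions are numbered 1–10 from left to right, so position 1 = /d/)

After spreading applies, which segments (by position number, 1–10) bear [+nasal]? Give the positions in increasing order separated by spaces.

2 3 5 8 9 10

From /m/ at 2 rightward: 3 /u/ → [+nasal]; 4 /x/ transparent; 5 /u/ → [+nasal]; 6 /d/ blocks.
From /m/ at 2 leftward: 1 /d/ blocks.
From /m/ at 8 rightward: 9 /a/ → [+nasal]; 10 /m/ is itself a trigger — this domain ends here.
From /m/ at 8 leftward: 7 /x/ transparent; 6 /d/ blocks.
From /m/ at 10 rightward: word edge.
From /m/ at 10 leftward: 9 /a/ → [+nasal]; 8 /m/ is itself a trigger — this domain ends here.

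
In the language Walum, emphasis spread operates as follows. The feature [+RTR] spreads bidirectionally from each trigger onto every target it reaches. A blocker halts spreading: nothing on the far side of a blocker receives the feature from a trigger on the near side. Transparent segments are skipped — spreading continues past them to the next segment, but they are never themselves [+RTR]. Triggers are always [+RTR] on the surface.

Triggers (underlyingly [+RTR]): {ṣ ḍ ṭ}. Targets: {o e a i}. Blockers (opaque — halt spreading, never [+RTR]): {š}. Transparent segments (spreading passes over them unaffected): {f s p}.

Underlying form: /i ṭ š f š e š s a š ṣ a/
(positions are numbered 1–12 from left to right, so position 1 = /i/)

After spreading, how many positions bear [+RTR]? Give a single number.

4

From /ṭ/ at 2 rightward: 3 /š/ blocks.
From /ṭ/ at 2 leftward: 1 /i/ → [+RTR]; word edge.
From /ṣ/ at 11 rightward: 12 /a/ → [+RTR]; word edge.
From /ṣ/ at 11 leftward: 10 /š/ blocks.
Targets with no active source: positions 6 9 stay [-emphatic].
[+RTR] positions on the surface: 1 2 11 12.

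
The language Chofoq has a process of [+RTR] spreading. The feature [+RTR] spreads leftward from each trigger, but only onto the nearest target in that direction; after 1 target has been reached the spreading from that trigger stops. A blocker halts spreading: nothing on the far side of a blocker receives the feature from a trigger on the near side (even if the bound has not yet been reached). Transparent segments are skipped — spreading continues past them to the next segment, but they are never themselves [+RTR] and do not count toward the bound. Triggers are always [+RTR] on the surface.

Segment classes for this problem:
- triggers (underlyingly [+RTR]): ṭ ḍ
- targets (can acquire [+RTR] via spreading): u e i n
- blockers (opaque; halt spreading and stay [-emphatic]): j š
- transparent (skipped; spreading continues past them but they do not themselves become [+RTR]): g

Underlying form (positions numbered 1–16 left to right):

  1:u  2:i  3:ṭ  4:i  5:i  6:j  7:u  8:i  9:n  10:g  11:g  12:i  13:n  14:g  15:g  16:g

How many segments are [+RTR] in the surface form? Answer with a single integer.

From /ṭ/ at 3 leftward: 2 /i/ → [+RTR]; bound reached.
Targets with no active source: positions 1 4 5 7 8 9 12 13 stay [-emphatic].
[+RTR] positions on the surface: 2 3.

2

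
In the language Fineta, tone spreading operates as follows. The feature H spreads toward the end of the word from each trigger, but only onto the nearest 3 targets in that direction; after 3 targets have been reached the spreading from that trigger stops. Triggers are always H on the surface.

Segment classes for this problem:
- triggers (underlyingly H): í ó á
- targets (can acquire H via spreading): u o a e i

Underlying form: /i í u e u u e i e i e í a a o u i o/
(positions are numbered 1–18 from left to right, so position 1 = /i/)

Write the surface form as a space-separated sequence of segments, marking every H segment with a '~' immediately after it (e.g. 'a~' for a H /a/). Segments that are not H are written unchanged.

i í~ u~ e~ u~ u e i e i e í~ a~ a~ o~ u i o

From /í/ at 2 rightward: 3 /u/ → H; 4 /e/ → H; 5 /u/ → H; bound reached.
From /í/ at 12 rightward: 13 /a/ → H; 14 /a/ → H; 15 /o/ → H; bound reached.
Targets with no active source: positions 1 6 7 8 9 10 11 16 17 18 stay [-high tone].
H positions on the surface: 2 3 4 5 12 13 14 15.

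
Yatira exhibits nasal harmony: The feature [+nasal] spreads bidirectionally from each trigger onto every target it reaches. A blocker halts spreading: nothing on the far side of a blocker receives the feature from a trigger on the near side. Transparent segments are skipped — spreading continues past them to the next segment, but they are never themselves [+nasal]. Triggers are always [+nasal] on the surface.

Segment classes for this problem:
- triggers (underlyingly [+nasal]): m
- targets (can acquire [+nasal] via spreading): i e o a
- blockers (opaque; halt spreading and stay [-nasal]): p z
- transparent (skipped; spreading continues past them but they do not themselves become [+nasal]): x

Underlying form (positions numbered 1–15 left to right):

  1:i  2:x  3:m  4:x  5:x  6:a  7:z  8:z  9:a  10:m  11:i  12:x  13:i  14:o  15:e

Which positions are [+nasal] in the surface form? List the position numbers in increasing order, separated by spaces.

From /m/ at 3 rightward: 4 /x/ transparent; 5 /x/ transparent; 6 /a/ → [+nasal]; 7 /z/ blocks.
From /m/ at 3 leftward: 2 /x/ transparent; 1 /i/ → [+nasal]; word edge.
From /m/ at 10 rightward: 11 /i/ → [+nasal]; 12 /x/ transparent; 13 /i/ → [+nasal]; 14 /o/ → [+nasal]; 15 /e/ → [+nasal]; word edge.
From /m/ at 10 leftward: 9 /a/ → [+nasal]; 8 /z/ blocks.

1 3 6 9 10 11 13 14 15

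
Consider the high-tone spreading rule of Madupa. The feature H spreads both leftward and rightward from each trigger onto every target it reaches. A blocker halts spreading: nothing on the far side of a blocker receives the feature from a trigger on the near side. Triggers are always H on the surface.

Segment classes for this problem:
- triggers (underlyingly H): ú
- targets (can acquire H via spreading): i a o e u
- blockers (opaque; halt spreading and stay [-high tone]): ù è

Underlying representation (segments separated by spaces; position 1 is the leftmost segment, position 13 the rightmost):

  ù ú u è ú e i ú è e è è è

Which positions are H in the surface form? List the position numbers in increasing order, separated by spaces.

2 3 5 6 7 8

From /ú/ at 2 rightward: 3 /u/ → H; 4 /è/ blocks.
From /ú/ at 2 leftward: 1 /ù/ blocks.
From /ú/ at 5 rightward: 6 /e/ → H; 7 /i/ → H; 8 /ú/ is itself a trigger — this domain ends here.
From /ú/ at 5 leftward: 4 /è/ blocks.
From /ú/ at 8 rightward: 9 /è/ blocks.
From /ú/ at 8 leftward: 7 /i/ → H; 6 /e/ → H; 5 /ú/ is itself a trigger — this domain ends here.
Target with no active source: position 10 stays [-high tone].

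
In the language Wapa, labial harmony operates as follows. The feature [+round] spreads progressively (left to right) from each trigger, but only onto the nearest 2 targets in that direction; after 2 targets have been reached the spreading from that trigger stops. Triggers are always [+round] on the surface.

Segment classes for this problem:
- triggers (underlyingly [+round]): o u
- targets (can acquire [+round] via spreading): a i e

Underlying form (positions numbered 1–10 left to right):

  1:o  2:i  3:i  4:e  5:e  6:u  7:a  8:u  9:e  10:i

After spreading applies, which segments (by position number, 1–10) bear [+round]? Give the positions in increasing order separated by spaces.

From /o/ at 1 rightward: 2 /i/ → [+round]; 3 /i/ → [+round]; bound reached.
From /u/ at 6 rightward: 7 /a/ → [+round]; 8 /u/ is itself a trigger — this domain ends here.
From /u/ at 8 rightward: 9 /e/ → [+round]; 10 /i/ → [+round]; bound reached.
Targets with no active source: positions 4 5 stay [-round].

1 2 3 6 7 8 9 10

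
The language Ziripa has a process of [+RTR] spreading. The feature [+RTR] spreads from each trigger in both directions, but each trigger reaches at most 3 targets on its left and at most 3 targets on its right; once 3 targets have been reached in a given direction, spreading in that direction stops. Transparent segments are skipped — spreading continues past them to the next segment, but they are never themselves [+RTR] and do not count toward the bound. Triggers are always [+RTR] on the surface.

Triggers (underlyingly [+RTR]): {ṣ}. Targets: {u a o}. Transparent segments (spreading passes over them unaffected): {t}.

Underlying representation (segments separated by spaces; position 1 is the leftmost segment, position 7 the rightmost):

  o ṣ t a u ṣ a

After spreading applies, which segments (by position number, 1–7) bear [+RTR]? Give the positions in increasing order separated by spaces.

1 2 4 5 6 7

From /ṣ/ at 2 rightward: 3 /t/ transparent; 4 /a/ → [+RTR]; 5 /u/ → [+RTR]; 6 /ṣ/ is itself a trigger — this domain ends here.
From /ṣ/ at 2 leftward: 1 /o/ → [+RTR]; word edge.
From /ṣ/ at 6 rightward: 7 /a/ → [+RTR]; word edge.
From /ṣ/ at 6 leftward: 5 /u/ → [+RTR]; 4 /a/ → [+RTR]; 3 /t/ transparent; 2 /ṣ/ is itself a trigger — this domain ends here.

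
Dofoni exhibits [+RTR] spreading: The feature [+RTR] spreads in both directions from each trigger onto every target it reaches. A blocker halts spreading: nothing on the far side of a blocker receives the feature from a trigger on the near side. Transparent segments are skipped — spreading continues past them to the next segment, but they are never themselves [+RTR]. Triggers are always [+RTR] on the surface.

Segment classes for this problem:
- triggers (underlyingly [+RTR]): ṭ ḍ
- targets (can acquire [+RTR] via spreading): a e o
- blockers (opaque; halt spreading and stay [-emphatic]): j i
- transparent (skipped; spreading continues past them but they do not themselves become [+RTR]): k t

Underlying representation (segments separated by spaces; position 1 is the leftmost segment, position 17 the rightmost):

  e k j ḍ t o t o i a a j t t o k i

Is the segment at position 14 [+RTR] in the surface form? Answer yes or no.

no

From /ḍ/ at 4 rightward: 5 /t/ transparent; 6 /o/ → [+RTR]; 7 /t/ transparent; 8 /o/ → [+RTR]; 9 /i/ blocks.
From /ḍ/ at 4 leftward: 3 /j/ blocks.
Targets with no active source: positions 1 10 11 15 stay [-emphatic].
[+RTR] positions on the surface: 4 6 8.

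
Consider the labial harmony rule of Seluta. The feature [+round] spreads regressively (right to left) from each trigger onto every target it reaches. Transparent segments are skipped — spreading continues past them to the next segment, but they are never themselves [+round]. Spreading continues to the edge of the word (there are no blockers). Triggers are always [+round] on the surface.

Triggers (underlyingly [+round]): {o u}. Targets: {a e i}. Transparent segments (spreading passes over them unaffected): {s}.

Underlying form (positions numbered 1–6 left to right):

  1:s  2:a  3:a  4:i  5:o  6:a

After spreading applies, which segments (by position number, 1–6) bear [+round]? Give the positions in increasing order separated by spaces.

2 3 4 5

From /o/ at 5 leftward: 4 /i/ → [+round]; 3 /a/ → [+round]; 2 /a/ → [+round]; 1 /s/ transparent; word edge.
Target with no active source: position 6 stays [-round].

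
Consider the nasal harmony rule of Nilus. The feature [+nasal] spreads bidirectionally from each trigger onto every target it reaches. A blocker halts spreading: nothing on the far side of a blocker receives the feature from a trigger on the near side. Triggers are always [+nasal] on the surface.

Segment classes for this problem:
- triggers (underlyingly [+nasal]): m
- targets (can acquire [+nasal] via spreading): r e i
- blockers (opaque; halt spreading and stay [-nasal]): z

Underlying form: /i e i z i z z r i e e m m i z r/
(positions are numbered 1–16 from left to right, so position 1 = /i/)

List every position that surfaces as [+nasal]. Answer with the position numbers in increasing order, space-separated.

8 9 10 11 12 13 14

From /m/ at 12 rightward: 13 /m/ is itself a trigger — this domain ends here.
From /m/ at 12 leftward: 11 /e/ → [+nasal]; 10 /e/ → [+nasal]; 9 /i/ → [+nasal]; 8 /r/ → [+nasal]; 7 /z/ blocks.
From /m/ at 13 rightward: 14 /i/ → [+nasal]; 15 /z/ blocks.
From /m/ at 13 leftward: 12 /m/ is itself a trigger — this domain ends here.
Targets with no active source: positions 1 2 3 5 16 stay [-nasal].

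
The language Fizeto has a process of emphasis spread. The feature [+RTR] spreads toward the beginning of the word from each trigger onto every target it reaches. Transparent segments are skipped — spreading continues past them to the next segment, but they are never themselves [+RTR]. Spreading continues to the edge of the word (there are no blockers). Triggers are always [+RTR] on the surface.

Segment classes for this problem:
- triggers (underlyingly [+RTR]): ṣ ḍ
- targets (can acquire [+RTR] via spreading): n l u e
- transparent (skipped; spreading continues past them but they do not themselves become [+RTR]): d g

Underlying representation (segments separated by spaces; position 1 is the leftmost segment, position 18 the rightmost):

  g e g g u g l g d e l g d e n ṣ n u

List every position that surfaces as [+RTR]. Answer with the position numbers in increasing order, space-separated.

From /ṣ/ at 16 leftward: 15 /n/ → [+RTR]; 14 /e/ → [+RTR]; 13 /d/ transparent; 12 /g/ transparent; 11 /l/ → [+RTR]; 10 /e/ → [+RTR]; 9 /d/ transparent; 8 /g/ transparent; 7 /l/ → [+RTR]; 6 /g/ transparent; 5 /u/ → [+RTR]; 4 /g/ transparent; 3 /g/ transparent; 2 /e/ → [+RTR]; 1 /g/ transparent; word edge.
Targets with no active source: positions 17 18 stay [-emphatic].

2 5 7 10 11 14 15 16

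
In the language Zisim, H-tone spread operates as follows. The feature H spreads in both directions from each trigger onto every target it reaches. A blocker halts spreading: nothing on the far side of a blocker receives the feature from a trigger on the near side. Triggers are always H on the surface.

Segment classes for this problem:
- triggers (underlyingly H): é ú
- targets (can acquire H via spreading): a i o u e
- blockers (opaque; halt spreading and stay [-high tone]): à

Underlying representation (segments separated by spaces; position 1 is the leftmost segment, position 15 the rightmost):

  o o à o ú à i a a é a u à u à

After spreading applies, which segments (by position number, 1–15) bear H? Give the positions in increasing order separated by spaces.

From /ú/ at 5 rightward: 6 /à/ blocks.
From /ú/ at 5 leftward: 4 /o/ → H; 3 /à/ blocks.
From /é/ at 10 rightward: 11 /a/ → H; 12 /u/ → H; 13 /à/ blocks.
From /é/ at 10 leftward: 9 /a/ → H; 8 /a/ → H; 7 /i/ → H; 6 /à/ blocks.
Targets with no active source: positions 1 2 14 stay [-high tone].

4 5 7 8 9 10 11 12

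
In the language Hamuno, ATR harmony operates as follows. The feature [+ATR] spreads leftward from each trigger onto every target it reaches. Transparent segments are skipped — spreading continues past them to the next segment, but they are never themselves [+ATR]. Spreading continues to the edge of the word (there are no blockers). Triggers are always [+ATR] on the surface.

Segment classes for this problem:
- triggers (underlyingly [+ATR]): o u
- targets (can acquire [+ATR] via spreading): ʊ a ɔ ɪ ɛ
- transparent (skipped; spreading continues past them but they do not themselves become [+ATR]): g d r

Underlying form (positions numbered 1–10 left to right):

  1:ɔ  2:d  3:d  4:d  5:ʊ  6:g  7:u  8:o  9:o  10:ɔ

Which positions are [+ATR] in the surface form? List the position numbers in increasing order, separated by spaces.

From /u/ at 7 leftward: 6 /g/ transparent; 5 /ʊ/ → [+ATR]; 4 /d/ transparent; 3 /d/ transparent; 2 /d/ transparent; 1 /ɔ/ → [+ATR]; word edge.
From /o/ at 8 leftward: 7 /u/ is itself a trigger — this domain ends here.
From /o/ at 9 leftward: 8 /o/ is itself a trigger — this domain ends here.
Target with no active source: position 10 stays [-ATR].

1 5 7 8 9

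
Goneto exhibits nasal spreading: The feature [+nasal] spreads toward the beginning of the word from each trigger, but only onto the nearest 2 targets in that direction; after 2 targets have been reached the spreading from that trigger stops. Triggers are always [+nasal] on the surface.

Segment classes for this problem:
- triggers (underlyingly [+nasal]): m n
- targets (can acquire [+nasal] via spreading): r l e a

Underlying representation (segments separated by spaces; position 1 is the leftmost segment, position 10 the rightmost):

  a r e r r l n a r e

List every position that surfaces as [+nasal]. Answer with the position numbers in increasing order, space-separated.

5 6 7

From /n/ at 7 leftward: 6 /l/ → [+nasal]; 5 /r/ → [+nasal]; bound reached.
Targets with no active source: positions 1 2 3 4 8 9 10 stay [-nasal].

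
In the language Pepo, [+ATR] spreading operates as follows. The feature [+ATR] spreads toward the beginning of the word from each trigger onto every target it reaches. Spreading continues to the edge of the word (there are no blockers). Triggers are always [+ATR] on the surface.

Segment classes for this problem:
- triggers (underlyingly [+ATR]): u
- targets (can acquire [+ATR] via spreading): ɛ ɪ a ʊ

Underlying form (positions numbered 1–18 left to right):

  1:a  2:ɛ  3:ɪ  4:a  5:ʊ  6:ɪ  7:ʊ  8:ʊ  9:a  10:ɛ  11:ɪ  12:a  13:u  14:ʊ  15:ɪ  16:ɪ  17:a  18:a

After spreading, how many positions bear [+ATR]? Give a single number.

13

From /u/ at 13 leftward: 12 /a/ → [+ATR]; 11 /ɪ/ → [+ATR]; 10 /ɛ/ → [+ATR]; 9 /a/ → [+ATR]; 8 /ʊ/ → [+ATR]; 7 /ʊ/ → [+ATR]; 6 /ɪ/ → [+ATR]; 5 /ʊ/ → [+ATR]; 4 /a/ → [+ATR]; 3 /ɪ/ → [+ATR]; 2 /ɛ/ → [+ATR]; 1 /a/ → [+ATR]; word edge.
Targets with no active source: positions 14 15 16 17 18 stay [-ATR].
[+ATR] positions on the surface: 1 2 3 4 5 6 7 8 9 10 11 12 13.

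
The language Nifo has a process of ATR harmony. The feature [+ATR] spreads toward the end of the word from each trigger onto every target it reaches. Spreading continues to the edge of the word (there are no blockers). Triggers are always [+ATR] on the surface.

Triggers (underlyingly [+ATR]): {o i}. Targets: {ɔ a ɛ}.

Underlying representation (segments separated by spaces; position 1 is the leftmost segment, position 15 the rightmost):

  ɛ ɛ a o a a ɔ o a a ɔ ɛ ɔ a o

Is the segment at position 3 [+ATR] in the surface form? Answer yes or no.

From /o/ at 4 rightward: 5 /a/ → [+ATR]; 6 /a/ → [+ATR]; 7 /ɔ/ → [+ATR]; 8 /o/ is itself a trigger — this domain ends here.
From /o/ at 8 rightward: 9 /a/ → [+ATR]; 10 /a/ → [+ATR]; 11 /ɔ/ → [+ATR]; 12 /ɛ/ → [+ATR]; 13 /ɔ/ → [+ATR]; 14 /a/ → [+ATR]; 15 /o/ is itself a trigger — this domain ends here.
From /o/ at 15 rightward: word edge.
Targets with no active source: positions 1 2 3 stay [-ATR].
[+ATR] positions on the surface: 4 5 6 7 8 9 10 11 12 13 14 15.

no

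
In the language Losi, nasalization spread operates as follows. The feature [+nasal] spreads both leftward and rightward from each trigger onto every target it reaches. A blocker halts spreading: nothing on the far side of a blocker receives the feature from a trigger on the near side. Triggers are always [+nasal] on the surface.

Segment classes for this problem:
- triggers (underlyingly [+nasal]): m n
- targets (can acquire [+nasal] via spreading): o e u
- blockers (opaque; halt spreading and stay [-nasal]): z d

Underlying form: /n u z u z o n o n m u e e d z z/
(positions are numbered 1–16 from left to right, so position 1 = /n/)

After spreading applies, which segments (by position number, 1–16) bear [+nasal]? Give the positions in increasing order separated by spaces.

1 2 6 7 8 9 10 11 12 13

From /n/ at 1 rightward: 2 /u/ → [+nasal]; 3 /z/ blocks.
From /n/ at 1 leftward: word edge.
From /n/ at 7 rightward: 8 /o/ → [+nasal]; 9 /n/ is itself a trigger — this domain ends here.
From /n/ at 7 leftward: 6 /o/ → [+nasal]; 5 /z/ blocks.
From /n/ at 9 rightward: 10 /m/ is itself a trigger — this domain ends here.
From /n/ at 9 leftward: 8 /o/ → [+nasal]; 7 /n/ is itself a trigger — this domain ends here.
From /m/ at 10 rightward: 11 /u/ → [+nasal]; 12 /e/ → [+nasal]; 13 /e/ → [+nasal]; 14 /d/ blocks.
From /m/ at 10 leftward: 9 /n/ is itself a trigger — this domain ends here.
Target with no active source: position 4 stays [-nasal].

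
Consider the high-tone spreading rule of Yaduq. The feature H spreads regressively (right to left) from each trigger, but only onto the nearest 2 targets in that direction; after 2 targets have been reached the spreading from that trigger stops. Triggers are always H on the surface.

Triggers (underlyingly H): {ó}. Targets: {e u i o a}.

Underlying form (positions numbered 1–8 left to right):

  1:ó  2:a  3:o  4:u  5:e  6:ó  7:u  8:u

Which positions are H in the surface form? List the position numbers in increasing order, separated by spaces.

1 4 5 6

From /ó/ at 1 leftward: word edge.
From /ó/ at 6 leftward: 5 /e/ → H; 4 /u/ → H; bound reached.
Targets with no active source: positions 2 3 7 8 stay [-high tone].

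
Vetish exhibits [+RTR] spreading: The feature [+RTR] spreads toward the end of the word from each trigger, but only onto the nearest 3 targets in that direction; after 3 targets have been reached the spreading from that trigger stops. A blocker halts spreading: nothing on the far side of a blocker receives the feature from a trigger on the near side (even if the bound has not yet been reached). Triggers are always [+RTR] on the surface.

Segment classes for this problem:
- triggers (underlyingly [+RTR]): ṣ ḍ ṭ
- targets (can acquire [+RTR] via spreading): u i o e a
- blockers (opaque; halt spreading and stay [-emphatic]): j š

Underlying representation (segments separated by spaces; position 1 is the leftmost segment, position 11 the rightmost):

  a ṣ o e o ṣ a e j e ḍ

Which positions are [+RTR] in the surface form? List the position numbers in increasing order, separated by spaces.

From /ṣ/ at 2 rightward: 3 /o/ → [+RTR]; 4 /e/ → [+RTR]; 5 /o/ → [+RTR]; bound reached.
From /ṣ/ at 6 rightward: 7 /a/ → [+RTR]; 8 /e/ → [+RTR]; 9 /j/ blocks.
From /ḍ/ at 11 rightward: word edge.
Targets with no active source: positions 1 10 stay [-emphatic].

2 3 4 5 6 7 8 11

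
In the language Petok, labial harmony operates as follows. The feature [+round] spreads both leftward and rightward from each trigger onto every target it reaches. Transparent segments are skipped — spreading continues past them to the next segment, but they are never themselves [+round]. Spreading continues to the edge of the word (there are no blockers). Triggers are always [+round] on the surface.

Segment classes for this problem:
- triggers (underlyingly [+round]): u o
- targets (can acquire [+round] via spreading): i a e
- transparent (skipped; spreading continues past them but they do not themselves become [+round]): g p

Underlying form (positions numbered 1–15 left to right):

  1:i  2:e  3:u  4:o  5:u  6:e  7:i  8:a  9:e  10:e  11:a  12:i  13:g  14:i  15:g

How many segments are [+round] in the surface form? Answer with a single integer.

From /u/ at 3 rightward: 4 /o/ is itself a trigger — this domain ends here.
From /u/ at 3 leftward: 2 /e/ → [+round]; 1 /i/ → [+round]; word edge.
From /o/ at 4 rightward: 5 /u/ is itself a trigger — this domain ends here.
From /o/ at 4 leftward: 3 /u/ is itself a trigger — this domain ends here.
From /u/ at 5 rightward: 6 /e/ → [+round]; 7 /i/ → [+round]; 8 /a/ → [+round]; 9 /e/ → [+round]; 10 /e/ → [+round]; 11 /a/ → [+round]; 12 /i/ → [+round]; 13 /g/ transparent; 14 /i/ → [+round]; 15 /g/ transparent; word edge.
From /u/ at 5 leftward: 4 /o/ is itself a trigger — this domain ends here.
[+round] positions on the surface: 1 2 3 4 5 6 7 8 9 10 11 12 14.

13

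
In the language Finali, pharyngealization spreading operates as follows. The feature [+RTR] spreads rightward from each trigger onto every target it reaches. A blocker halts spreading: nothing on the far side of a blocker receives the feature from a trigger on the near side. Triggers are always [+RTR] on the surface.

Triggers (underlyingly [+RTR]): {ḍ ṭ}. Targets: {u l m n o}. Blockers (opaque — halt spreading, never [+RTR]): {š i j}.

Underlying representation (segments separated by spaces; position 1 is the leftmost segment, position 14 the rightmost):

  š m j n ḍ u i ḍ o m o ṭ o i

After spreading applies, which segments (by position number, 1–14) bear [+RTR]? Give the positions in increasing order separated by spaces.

From /ḍ/ at 5 rightward: 6 /u/ → [+RTR]; 7 /i/ blocks.
From /ḍ/ at 8 rightward: 9 /o/ → [+RTR]; 10 /m/ → [+RTR]; 11 /o/ → [+RTR]; 12 /ṭ/ is itself a trigger — this domain ends here.
From /ṭ/ at 12 rightward: 13 /o/ → [+RTR]; 14 /i/ blocks.
Targets with no active source: positions 2 4 stay [-emphatic].

5 6 8 9 10 11 12 13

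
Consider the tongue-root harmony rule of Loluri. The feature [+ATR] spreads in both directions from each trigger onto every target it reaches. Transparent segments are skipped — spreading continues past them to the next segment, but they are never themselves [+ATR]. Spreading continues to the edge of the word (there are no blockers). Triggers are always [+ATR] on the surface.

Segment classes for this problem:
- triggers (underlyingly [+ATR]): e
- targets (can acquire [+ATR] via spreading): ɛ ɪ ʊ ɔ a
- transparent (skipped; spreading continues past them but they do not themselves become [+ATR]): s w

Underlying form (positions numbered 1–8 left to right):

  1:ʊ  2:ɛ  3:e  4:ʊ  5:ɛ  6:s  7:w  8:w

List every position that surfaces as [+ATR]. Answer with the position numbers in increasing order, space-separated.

From /e/ at 3 rightward: 4 /ʊ/ → [+ATR]; 5 /ɛ/ → [+ATR]; 6 /s/ transparent; 7 /w/ transparent; 8 /w/ transparent; word edge.
From /e/ at 3 leftward: 2 /ɛ/ → [+ATR]; 1 /ʊ/ → [+ATR]; word edge.

1 2 3 4 5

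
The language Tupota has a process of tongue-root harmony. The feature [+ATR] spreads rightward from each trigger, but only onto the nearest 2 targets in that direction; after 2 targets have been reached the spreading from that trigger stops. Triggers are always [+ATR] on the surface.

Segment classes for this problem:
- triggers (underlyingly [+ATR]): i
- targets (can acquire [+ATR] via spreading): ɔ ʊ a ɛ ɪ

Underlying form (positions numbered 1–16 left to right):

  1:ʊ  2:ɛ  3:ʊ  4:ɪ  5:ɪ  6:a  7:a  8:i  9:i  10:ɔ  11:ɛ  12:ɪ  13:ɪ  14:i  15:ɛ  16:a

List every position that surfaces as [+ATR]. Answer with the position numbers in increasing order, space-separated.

From /i/ at 8 rightward: 9 /i/ is itself a trigger — this domain ends here.
From /i/ at 9 rightward: 10 /ɔ/ → [+ATR]; 11 /ɛ/ → [+ATR]; bound reached.
From /i/ at 14 rightward: 15 /ɛ/ → [+ATR]; 16 /a/ → [+ATR]; bound reached.
Targets with no active source: positions 1 2 3 4 5 6 7 12 13 stay [-ATR].

8 9 10 11 14 15 16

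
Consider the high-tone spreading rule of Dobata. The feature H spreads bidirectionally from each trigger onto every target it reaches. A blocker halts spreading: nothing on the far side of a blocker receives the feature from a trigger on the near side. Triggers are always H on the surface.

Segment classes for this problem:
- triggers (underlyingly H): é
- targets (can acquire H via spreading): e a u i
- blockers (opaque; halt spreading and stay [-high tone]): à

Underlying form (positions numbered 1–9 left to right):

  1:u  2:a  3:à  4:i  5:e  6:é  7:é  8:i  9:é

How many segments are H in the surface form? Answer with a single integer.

From /é/ at 6 rightward: 7 /é/ is itself a trigger — this domain ends here.
From /é/ at 6 leftward: 5 /e/ → H; 4 /i/ → H; 3 /à/ blocks.
From /é/ at 7 rightward: 8 /i/ → H; 9 /é/ is itself a trigger — this domain ends here.
From /é/ at 7 leftward: 6 /é/ is itself a trigger — this domain ends here.
From /é/ at 9 rightward: word edge.
From /é/ at 9 leftward: 8 /i/ → H; 7 /é/ is itself a trigger — this domain ends here.
Targets with no active source: positions 1 2 stay [-high tone].
H positions on the surface: 4 5 6 7 8 9.

6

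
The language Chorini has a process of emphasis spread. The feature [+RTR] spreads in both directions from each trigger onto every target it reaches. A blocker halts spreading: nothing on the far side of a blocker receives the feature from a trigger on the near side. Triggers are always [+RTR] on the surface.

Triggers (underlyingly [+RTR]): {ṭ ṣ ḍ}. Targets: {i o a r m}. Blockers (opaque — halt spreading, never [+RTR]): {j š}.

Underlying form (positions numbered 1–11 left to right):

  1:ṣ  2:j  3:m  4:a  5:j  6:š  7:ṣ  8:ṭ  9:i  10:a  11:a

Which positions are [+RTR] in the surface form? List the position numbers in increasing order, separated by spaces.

From /ṣ/ at 1 rightward: 2 /j/ blocks.
From /ṣ/ at 1 leftward: word edge.
From /ṣ/ at 7 rightward: 8 /ṭ/ is itself a trigger — this domain ends here.
From /ṣ/ at 7 leftward: 6 /š/ blocks.
From /ṭ/ at 8 rightward: 9 /i/ → [+RTR]; 10 /a/ → [+RTR]; 11 /a/ → [+RTR]; word edge.
From /ṭ/ at 8 leftward: 7 /ṣ/ is itself a trigger — this domain ends here.
Targets with no active source: positions 3 4 stay [-emphatic].

1 7 8 9 10 11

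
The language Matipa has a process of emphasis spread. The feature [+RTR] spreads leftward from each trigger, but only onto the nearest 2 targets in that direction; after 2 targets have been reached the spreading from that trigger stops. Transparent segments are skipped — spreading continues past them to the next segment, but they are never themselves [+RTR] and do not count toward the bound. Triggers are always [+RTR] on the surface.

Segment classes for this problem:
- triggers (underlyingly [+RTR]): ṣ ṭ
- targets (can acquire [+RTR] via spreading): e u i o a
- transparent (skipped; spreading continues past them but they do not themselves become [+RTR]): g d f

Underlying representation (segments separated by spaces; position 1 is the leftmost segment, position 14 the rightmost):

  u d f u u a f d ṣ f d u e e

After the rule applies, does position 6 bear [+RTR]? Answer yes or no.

yes

From /ṣ/ at 9 leftward: 8 /d/ transparent; 7 /f/ transparent; 6 /a/ → [+RTR]; 5 /u/ → [+RTR]; bound reached.
Targets with no active source: positions 1 4 12 13 14 stay [-emphatic].
[+RTR] positions on the surface: 5 6 9.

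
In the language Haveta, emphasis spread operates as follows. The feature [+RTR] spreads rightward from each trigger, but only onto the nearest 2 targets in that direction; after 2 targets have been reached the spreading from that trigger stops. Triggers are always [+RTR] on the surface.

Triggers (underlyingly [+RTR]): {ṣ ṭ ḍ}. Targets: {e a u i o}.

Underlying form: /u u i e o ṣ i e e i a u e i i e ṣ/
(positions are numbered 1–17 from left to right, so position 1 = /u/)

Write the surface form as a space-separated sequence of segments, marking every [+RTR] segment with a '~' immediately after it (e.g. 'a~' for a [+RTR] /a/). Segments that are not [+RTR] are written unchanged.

From /ṣ/ at 6 rightward: 7 /i/ → [+RTR]; 8 /e/ → [+RTR]; bound reached.
From /ṣ/ at 17 rightward: word edge.
Targets with no active source: positions 1 2 3 4 5 9 10 11 12 13 14 15 16 stay [-emphatic].
[+RTR] positions on the surface: 6 7 8 17.

u u i e o ṣ~ i~ e~ e i a u e i i e ṣ~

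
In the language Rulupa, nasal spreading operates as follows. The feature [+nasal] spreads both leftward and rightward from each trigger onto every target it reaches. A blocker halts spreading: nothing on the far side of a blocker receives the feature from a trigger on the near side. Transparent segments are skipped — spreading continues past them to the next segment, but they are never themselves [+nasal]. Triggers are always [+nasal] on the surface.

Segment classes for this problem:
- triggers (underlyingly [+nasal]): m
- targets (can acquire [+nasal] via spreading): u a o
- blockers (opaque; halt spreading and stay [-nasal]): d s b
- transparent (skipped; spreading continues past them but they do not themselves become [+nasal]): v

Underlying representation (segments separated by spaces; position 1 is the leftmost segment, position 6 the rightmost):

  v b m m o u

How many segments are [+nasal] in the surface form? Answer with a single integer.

From /m/ at 3 rightward: 4 /m/ is itself a trigger — this domain ends here.
From /m/ at 3 leftward: 2 /b/ blocks.
From /m/ at 4 rightward: 5 /o/ → [+nasal]; 6 /u/ → [+nasal]; word edge.
From /m/ at 4 leftward: 3 /m/ is itself a trigger — this domain ends here.
[+nasal] positions on the surface: 3 4 5 6.

4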